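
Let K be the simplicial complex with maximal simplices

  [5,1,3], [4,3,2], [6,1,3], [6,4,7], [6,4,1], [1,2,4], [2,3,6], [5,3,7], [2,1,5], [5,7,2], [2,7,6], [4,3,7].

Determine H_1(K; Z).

We work with the vertex ordering 1 < 2 < 3 < 4 < 5 < 6 < 7. The simplices of K, each written with vertices in increasing order, are:

  0-simplices (7): [1], [2], [3], [4], [5], [6], [7]
  1-simplices (18): [1,2], [1,3], [1,4], [1,5], [1,6], [2,3], [2,4], [2,5], [2,6], [2,7], [3,4], [3,5], [3,6], [3,7], [4,6], [4,7], [5,7], [6,7]
  2-simplices (12): [1,2,4], [1,2,5], [1,3,5], [1,3,6], [1,4,6], [2,3,4], [2,3,6], [2,5,7], [2,6,7], [3,4,7], [3,5,7], [4,6,7]

so the chain groups are C_0 ≅ Z^7, C_1 ≅ Z^18, C_2 ≅ Z^12.

Boundary ∂_1: C_1 → C_0 maps an edge to its endpoints' difference, ∂[p,q] = q − p.
The resulting 7×18 matrix has rank 6, and its Smith normal form has invariant factors (1,1,1,1,1,1).

∂_2: C_2 → C_1 acts by ∂[p,q,r] = [q,r] − [p,r] + [p,q]. For instance
  ∂[2,3,6] = [3,6] − [2,6] + [2,3],
  ∂[3,4,7] = [4,7] − [3,7] + [3,4].
As a 18×12 matrix over Z this has rank 12, with invariant factors (1,1,1,1,1,1,1,1,1,1,1,2).

From H_k ≅ ker(∂_k) / im(∂_{k+1}) we obtain:

  H_1: rank ker ∂_1 − rank ∂_2 = (18 − 6) − 12 = 0, and ∂_2 has invariant factor 2 > 1, so H_1 ≅ Z/2.

H_1 ≅ Z/2.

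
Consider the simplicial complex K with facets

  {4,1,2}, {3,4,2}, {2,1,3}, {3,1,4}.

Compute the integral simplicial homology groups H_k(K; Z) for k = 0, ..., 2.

H_0 = Z,  H_1 = 0,  H_2 = Z.

Order the vertices as 1 < 2 < 3 < 4. Listing each simplex with vertices in this order, K has dimension 2 with simplices:

  0-simplices (4): [1], [2], [3], [4]
  1-simplices (6): [1,2], [1,3], [1,4], [2,3], [2,4], [3,4]
  2-simplices (4): [1,2,3], [1,2,4], [1,3,4], [2,3,4]

so the chain groups are C_0 ≅ Z^4, C_1 ≅ Z^6, C_2 ≅ Z^4.

∂_1: C_1 → C_0 maps an edge to its endpoints' difference, ∂[p,q] = q − p.
This gives a 4×6 integer matrix of rank 3; reducing to Smith normal form yields diagonal entries (1,1,1).

The boundary map ∂_2: C_2 → C_1 acts by ∂[p,q,r] = [q,r] − [p,r] + [p,q]. For instance
  ∂[1,3,4] = [3,4] − [1,4] + [1,3],
  ∂[2,3,4] = [3,4] − [2,4] + [2,3].
As a 6×4 matrix over Z this has rank 3, with invariant factors (1,1,1).

From H_k ≅ ker(∂_k) / im(∂_{k+1}) we obtain:

  H_0: rank C_0 − rank ∂_1 = 4 − 3 = 1, and the invariant factors of ∂_1 are all 1, so H_0 = Z.
  H_1: rank ker ∂_1 − rank ∂_2 = (6 − 3) − 3 = 0, and the invariant factors of ∂_2 are all 1, so H_1 = 0.
  H_2: rank ker ∂_2 − rank ∂_3 = (4 − 3) − 0 = 1, and there is no ∂_3, so H_2 = Z.

(K is a triangulation of the 2-sphere S^2.)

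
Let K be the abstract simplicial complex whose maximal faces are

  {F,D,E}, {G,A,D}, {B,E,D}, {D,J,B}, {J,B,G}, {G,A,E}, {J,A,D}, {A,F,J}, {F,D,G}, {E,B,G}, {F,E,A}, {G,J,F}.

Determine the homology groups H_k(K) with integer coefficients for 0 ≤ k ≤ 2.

We work with the vertex ordering A < B < D < E < F < G < J. The simplices of K, each written with vertices in increasing order, are:

  0-simplices (7): A, B, D, E, F, G, J
  1-simplices (18): AD, AE, AF, AG, AJ, BD, BE, BG, BJ, DE, DF, DG, DJ, EF, EG, FG, FJ, GJ
  2-simplices (12): ADG, ADJ, AEF, AEG, AFJ, BDE, BDJ, BEG, BGJ, DEF, DFG, FGJ

giving chain groups C_0 ≅ Z^7, C_1 ≅ Z^18, C_2 ≅ Z^12.

Boundary ∂_1: C_1 → C_0 sends each edge [p,q] (with p < q) to q − p. For instance
  ∂AJ = J − A.
This gives a 7×18 integer matrix of rank 6; reducing to Smith normal form yields diagonal entries (1,1,1,1,1,1).

The boundary map ∂_2: C_2 → C_1 maps a triangle to the signed sum of its edges. For instance
  ∂FGJ = GJ − FJ + FG,
  ∂BEG = EG − BG + BE.
The resulting 18×12 matrix has rank 12, and its Smith normal form has invariant factors (1,1,1,1,1,1,1,1,1,1,1,2).

Now H_k = ker ∂_k / im ∂_{k+1}, so:

  H_0: rank C_0 − rank ∂_1 = 7 − 6 = 1, and the invariant factors of ∂_1 are all 1, so H_0 ≅ Z.
  H_1: rank ker ∂_1 − rank ∂_2 = (18 − 6) − 12 = 0, and ∂_2 has invariant factor 2 > 1, so H_1 ≅ Z/2Z.
  H_2: rank ker ∂_2 − rank ∂_3 = (12 − 12) − 0 = 0, and there is no ∂_3, so H_2 ≅ 0.

As a check, the Euler characteristic is 7 − 18 + 12 = 1, which agrees with 1 − 0 + 0 = 1.

H_0 ≅ Z,  H_1 ≅ Z/2Z,  H_2 = 0.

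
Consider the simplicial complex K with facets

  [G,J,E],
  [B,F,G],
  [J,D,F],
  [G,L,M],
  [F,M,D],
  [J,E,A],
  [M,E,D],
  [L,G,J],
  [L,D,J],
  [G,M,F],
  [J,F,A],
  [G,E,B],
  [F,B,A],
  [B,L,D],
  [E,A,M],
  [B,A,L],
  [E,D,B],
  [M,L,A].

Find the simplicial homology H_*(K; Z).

We work with the vertex ordering A < B < D < E < F < G < J < L < M. The simplices of K, each written with vertices in increasing order, are:

  0-simplices (9): A, B, D, E, F, G, J, L, M
  1-simplices (27): AB, AE, AF, AJ, AL, AM, BD, BE, BF, BG, BL, DE, DF, DJ, DL, DM, EG, EJ, EM, FG, FJ, FM, GJ, GL, GM, JL, LM
  2-simplices (18): ABF, ABL, AEJ, AEM, AFJ, ALM, BDE, BDL, BEG, BFG, DEM, DFJ, DFM, DJL, EGJ, FGM, GJL, GLM

giving chain groups C_0 ≅ Z^9, C_1 ≅ Z^27, C_2 ≅ Z^18.

The boundary map ∂_1: C_1 → C_0 is given by ∂[p,q] = [q] − [p].
The 9×27 boundary matrix has rank 8 and Smith normal form diag(1,1,1,1,1,1,1,1).

The boundary map ∂_2: C_2 → C_1 acts by ∂[p,q,r] = [q,r] − [p,r] + [p,q]. For instance
  ∂BDL = DL − BL + BD,
  ∂ALM = LM − AM + AL.
The resulting 27×18 matrix has rank 17, and its Smith normal form has invariant factors (1,1,1,1,1,1,1,1,1,1,1,1,1,1,1,1,1).

Reading off H_k = ker ∂_k / im ∂_{k+1}:

  H_0: rank C_0 − rank ∂_1 = 9 − 8 = 1, and the invariant factors of ∂_1 are all 1, so H_0 ≅ Z.
  H_1: rank ker ∂_1 − rank ∂_2 = (27 − 8) − 17 = 2, and the invariant factors of ∂_2 are all 1, so H_1 ≅ Z^2.
  H_2: rank ker ∂_2 − rank ∂_3 = (18 − 17) − 0 = 1, and there is no ∂_3, so H_2 ≅ Z.

H_0 ≅ Z,  H_1 ≅ Z^2,  H_2 ≅ Z.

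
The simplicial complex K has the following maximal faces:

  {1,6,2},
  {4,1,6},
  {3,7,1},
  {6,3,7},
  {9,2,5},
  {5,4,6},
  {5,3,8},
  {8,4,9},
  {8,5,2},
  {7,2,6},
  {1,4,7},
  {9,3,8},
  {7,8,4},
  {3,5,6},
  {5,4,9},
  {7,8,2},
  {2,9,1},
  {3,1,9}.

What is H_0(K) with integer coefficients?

Take the total order 1 < 2 < 3 < 4 < 5 < 6 < 7 < 8 < 9 on the vertex set. Then K (dimension 2) consists of the simplices:

  0-simplices (9): [1], [2], [3], [4], [5], [6], [7], [8], [9]
  1-simplices (27): (27 of them)
  2-simplices (18): [1,2,6], [1,2,9], [1,3,7], [1,3,9], [1,4,6], [1,4,7], [2,5,8], [2,5,9], [2,6,7], [2,7,8], [3,5,6], [3,5,8], [3,6,7], [3,8,9], [4,5,6], [4,5,9], [4,7,8], [4,8,9]

so the chain groups are C_0 ≅ Z^9, C_1 ≅ Z^27, C_2 ≅ Z^18.

Boundary ∂_1: C_1 → C_0 maps an edge to its endpoints' difference, ∂[p,q] = q − p. For instance
  ∂[4,6] = [6] − [4].
The resulting 9×27 matrix has rank 8, and its Smith normal form has invariant factors (1,1,1,1,1,1,1,1).

∂_2: C_2 → C_1 acts by ∂[p,q,r] = [q,r] − [p,r] + [p,q]. For instance
  ∂[4,7,8] = [7,8] − [4,8] + [4,7],
  ∂[2,7,8] = [7,8] − [2,8] + [2,7].
This gives a 27×18 integer matrix of rank 18; reducing to Smith normal form yields diagonal entries (1,1,1,1,1,1,1,1,1,1,1,1,1,1,1,1,1,2).

Computing H_k = (kernel of ∂_k) / (image of ∂_{k+1}):

  H_0: rank C_0 − rank ∂_1 = 9 − 8 = 1, and the invariant factors of ∂_1 are all 1, so H_0 = Z.

H_0 = Z.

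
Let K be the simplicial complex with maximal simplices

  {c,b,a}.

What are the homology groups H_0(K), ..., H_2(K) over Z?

We work with the vertex ordering a < b < c. The simplices of K, each written with vertices in increasing order, are:

  0-simplices (3): a, b, c
  1-simplices (3): ab, ac, bc
  2-simplices (1): abc

so the chain groups are C_0 ≅ Z^3, C_1 ≅ Z^3, C_2 ≅ Z^1.

Boundary ∂_1: C_1 → C_0 maps an edge to its endpoints' difference, ∂[p,q] = q − p. For instance
  ∂ac = c − a.
The resulting 3×3 matrix has rank 2, and its Smith normal form has invariant factors (1,1).

Boundary ∂_2: C_2 → C_1 sends each 2-simplex [p,q,r] to [q,r] − [p,r] + [p,q]. For instance
  ∂abc = bc − ac + ab.
The 3×1 boundary matrix has rank 1 and Smith normal form diag(1).

Now H_k = ker ∂_k / im ∂_{k+1}, so:

  H_0: rank C_0 − rank ∂_1 = 3 − 2 = 1, and the invariant factors of ∂_1 are all 1, so H_0 ≅ Z.
  H_1: rank ker ∂_1 − rank ∂_2 = (3 − 2) − 1 = 0, and the invariant factors of ∂_2 are all 1, so H_1 ≅ 0.
  H_2: rank ker ∂_2 − rank ∂_3 = (1 − 1) − 0 = 0, and there is no ∂_3, so H_2 ≅ 0.

As a check, the Euler characteristic is 3 − 3 + 1 = 1, which agrees with 1 − 0 + 0 = 1.

H_0 ≅ Z,  H_1 = 0,  H_2 = 0.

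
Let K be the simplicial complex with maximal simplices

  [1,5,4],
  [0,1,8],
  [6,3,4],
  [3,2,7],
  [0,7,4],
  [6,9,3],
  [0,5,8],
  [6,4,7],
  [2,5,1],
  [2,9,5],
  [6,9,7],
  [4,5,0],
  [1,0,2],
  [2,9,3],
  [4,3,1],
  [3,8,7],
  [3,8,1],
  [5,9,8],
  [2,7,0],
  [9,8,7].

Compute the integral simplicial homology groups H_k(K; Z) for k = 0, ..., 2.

H_0 ≅ Z,  H_1 ≅ Z × Z/2,  H_2 = 0.

Take the total order 0 < 1 < 2 < 3 < 4 < 5 < 6 < 7 < 8 < 9 on the vertex set. Then K (dimension 2) consists of the simplices:

  0-simplices (10): [0], [1], [2], [3], [4], [5], [6], [7], [8], [9]
  1-simplices (30): (30 of them)
  2-simplices (20): (20 of them)

giving chain groups C_0 ≅ Z^10, C_1 ≅ Z^30, C_2 ≅ Z^20.

Boundary ∂_1: C_1 → C_0 maps an edge to its endpoints' difference, ∂[p,q] = q − p. For instance
  ∂[5,9] = [9] − [5].
The resulting 10×30 matrix has rank 9, and its Smith normal form has invariant factors (1,1,1,1,1,1,1,1,1).

Boundary ∂_2: C_2 → C_1 maps a triangle to the signed sum of its edges. For instance
  ∂[5,8,9] = [8,9] − [5,9] + [5,8],
  ∂[0,1,8] = [1,8] − [0,8] + [0,1].
The resulting 30×20 matrix has rank 20, and its Smith normal form has invariant factors (1,1,1,1,1,1,1,1,1,1,1,1,1,1,1,1,1,1,1,2).

Now H_k = ker ∂_k / im ∂_{k+1}, so:

  H_0: rank C_0 − rank ∂_1 = 10 − 9 = 1, and the invariant factors of ∂_1 are all 1, so H_0 = Z.
  H_1: rank ker ∂_1 − rank ∂_2 = (30 − 9) − 20 = 1, and ∂_2 has invariant factor 2 > 1, so H_1 = Z × Z/2.
  H_2: rank ker ∂_2 − rank ∂_3 = (20 − 20) − 0 = 0, and there is no ∂_3, so H_2 = 0.

As a check, the Euler characteristic is 10 − 30 + 20 = 0, which agrees with 1 − 1 + 0 = 0.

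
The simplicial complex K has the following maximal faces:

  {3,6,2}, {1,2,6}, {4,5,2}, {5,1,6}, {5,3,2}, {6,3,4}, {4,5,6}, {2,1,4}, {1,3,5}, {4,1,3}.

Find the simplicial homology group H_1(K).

H_1 = Z/2.

Fix the vertex order 1 < 2 < 3 < 4 < 5 < 6 and write every simplex with vertices in increasing order. Then dim K = 2 and the simplices of K are:

  0-simplices (6): [1], [2], [3], [4], [5], [6]
  1-simplices (15): [1,2], [1,3], [1,4], [1,5], [1,6], [2,3], [2,4], [2,5], [2,6], [3,4], [3,5], [3,6], [4,5], [4,6], [5,6]
  2-simplices (10): [1,2,4], [1,2,6], [1,3,4], [1,3,5], [1,5,6], [2,3,5], [2,3,6], [2,4,5], [3,4,6], [4,5,6]

so the chain groups are C_0 ≅ Z^6, C_1 ≅ Z^15, C_2 ≅ Z^10.

∂_1: C_1 → C_0 maps an edge to its endpoints' difference, ∂[p,q] = q − p.
This gives a 6×15 integer matrix of rank 5; reducing to Smith normal form yields diagonal entries (1,1,1,1,1).

The boundary map ∂_2: C_2 → C_1 sends each 2-simplex [p,q,r] to [q,r] − [p,r] + [p,q]. For instance
  ∂[1,2,6] = [2,6] − [1,6] + [1,2],
  ∂[3,4,6] = [4,6] − [3,6] + [3,4].
The resulting 15×10 matrix has rank 10, and its Smith normal form has invariant factors (1,1,1,1,1,1,1,1,1,2).

Reading off H_k = ker ∂_k / im ∂_{k+1}:

  H_1: rank ker ∂_1 − rank ∂_2 = (15 − 5) − 10 = 0, and ∂_2 has invariant factor 2 > 1, so H_1 = Z/2.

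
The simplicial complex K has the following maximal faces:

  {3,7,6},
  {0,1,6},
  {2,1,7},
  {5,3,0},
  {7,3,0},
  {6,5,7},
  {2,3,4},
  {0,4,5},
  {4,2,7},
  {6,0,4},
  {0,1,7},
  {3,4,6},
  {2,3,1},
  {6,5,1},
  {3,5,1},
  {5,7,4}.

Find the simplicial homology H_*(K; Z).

Order the vertices as 0 < 1 < 2 < 3 < 4 < 5 < 6 < 7. Listing each simplex with vertices in this order, K has dimension 2 with simplices:

  0-simplices (8): [0], [1], [2], [3], [4], [5], [6], [7]
  1-simplices (24): (24 of them)
  2-simplices (16): [0,1,6], [0,1,7], [0,3,5], [0,3,7], [0,4,5], [0,4,6], [1,2,3], [1,2,7], [1,3,5], [1,5,6], [2,3,4], [2,4,7], [3,4,6], [3,6,7], [4,5,7], [5,6,7]

so the chain groups are C_0 ≅ Z^8, C_1 ≅ Z^24, C_2 ≅ Z^16.

The boundary map ∂_1: C_1 → C_0 is given by ∂[p,q] = [q] − [p]. For instance
  ∂[2,7] = [7] − [2].
As a 8×24 matrix over Z this has rank 7, with invariant factors (1,1,1,1,1,1,1).

Boundary ∂_2: C_2 → C_1 maps a triangle to the signed sum of its edges. For instance
  ∂[4,5,7] = [5,7] − [4,7] + [4,5],
  ∂[1,5,6] = [5,6] − [1,6] + [1,5].
This gives a 24×16 integer matrix of rank 15; reducing to Smith normal form yields diagonal entries (1,1,1,1,1,1,1,1,1,1,1,1,1,1,1).

From H_k ≅ ker(∂_k) / im(∂_{k+1}) we obtain:

  H_0: rank C_0 − rank ∂_1 = 8 − 7 = 1, and the invariant factors of ∂_1 are all 1, so H_0 ≅ Z.
  H_1: rank ker ∂_1 − rank ∂_2 = (24 − 7) − 15 = 2, and the invariant factors of ∂_2 are all 1, so H_1 ≅ Z^2.
  H_2: rank ker ∂_2 − rank ∂_3 = (16 − 15) − 0 = 1, and there is no ∂_3, so H_2 ≅ Z.

H_0 ≅ Z,  H_1 ≅ Z^2,  H_2 ≅ Z.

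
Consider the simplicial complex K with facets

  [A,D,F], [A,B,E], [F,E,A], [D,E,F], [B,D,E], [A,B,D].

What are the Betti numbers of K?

Order the vertices as A < B < D < E < F. Listing each simplex with vertices in this order, K has dimension 2 with simplices:

  0-simplices (5): A, B, D, E, F
  1-simplices (9): AB, AD, AE, AF, BD, BE, DE, DF, EF
  2-simplices (6): ABD, ABE, ADF, AEF, BDE, DEF

so the chain groups are C_0 ≅ Z^5, C_1 ≅ Z^9, C_2 ≅ Z^6.

∂_1: C_1 → C_0 sends each edge [p,q] (with p < q) to q − p. For instance
  ∂AE = E − A.
The resulting 5×9 matrix has rank 4, and its Smith normal form has invariant factors (1,1,1,1).

Boundary ∂_2: C_2 → C_1 maps a triangle to the signed sum of its edges. For instance
  ∂ABD = BD − AD + AB,
  ∂BDE = DE − BE + BD.
As a 9×6 matrix over Z this has rank 5, with invariant factors (1,1,1,1,1).

Computing H_k = (kernel of ∂_k) / (image of ∂_{k+1}):

  H_0: rank C_0 − rank ∂_1 = 5 − 4 = 1, and the invariant factors of ∂_1 are all 1, so H_0 = Z.
  H_1: rank ker ∂_1 − rank ∂_2 = (9 − 4) − 5 = 0, and the invariant factors of ∂_2 are all 1, so H_1 = 0.
  H_2: rank ker ∂_2 − rank ∂_3 = (6 − 5) − 0 = 1, and there is no ∂_3, so H_2 = Z.

Hence the Betti numbers are b_0 = 1, b_1 = 0, b_2 = 1.

b_0 = 1, b_1 = 0, b_2 = 1.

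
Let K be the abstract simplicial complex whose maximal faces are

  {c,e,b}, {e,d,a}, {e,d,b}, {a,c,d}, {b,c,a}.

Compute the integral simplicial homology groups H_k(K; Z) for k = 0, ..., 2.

Fix the vertex order a < b < c < d < e and write every simplex with vertices in increasing order. Then dim K = 2 and the simplices of K are:

  0-simplices (5): a, b, c, d, e
  1-simplices (10): ab, ac, ad, ae, bc, bd, be, cd, ce, de
  2-simplices (5): abc, acd, ade, bce, bde

Hence C_0 ≅ Z^5, C_1 ≅ Z^10, C_2 ≅ Z^5.

∂_1: C_1 → C_0 maps an edge to its endpoints' difference, ∂[p,q] = q − p. For instance
  ∂ce = e − c.
As a 5×10 matrix over Z this has rank 4, with invariant factors (1,1,1,1).

The boundary map ∂_2: C_2 → C_1 maps a triangle to the signed sum of its edges. For instance
  ∂abc = bc − ac + ab,
  ∂bce = ce − be + bc.
This gives a 10×5 integer matrix of rank 5; reducing to Smith normal form yields diagonal entries (1,1,1,1,1).

Now H_k = ker ∂_k / im ∂_{k+1}, so:

  H_0: rank C_0 − rank ∂_1 = 5 − 4 = 1, and the invariant factors of ∂_1 are all 1, so H_0 ≅ Z.
  H_1: rank ker ∂_1 − rank ∂_2 = (10 − 4) − 5 = 1, and the invariant factors of ∂_2 are all 1, so H_1 ≅ Z.
  H_2: rank ker ∂_2 − rank ∂_3 = (5 − 5) − 0 = 0, and there is no ∂_3, so H_2 ≅ 0.

H_0 ≅ Z,  H_1 ≅ Z,  H_2 = 0.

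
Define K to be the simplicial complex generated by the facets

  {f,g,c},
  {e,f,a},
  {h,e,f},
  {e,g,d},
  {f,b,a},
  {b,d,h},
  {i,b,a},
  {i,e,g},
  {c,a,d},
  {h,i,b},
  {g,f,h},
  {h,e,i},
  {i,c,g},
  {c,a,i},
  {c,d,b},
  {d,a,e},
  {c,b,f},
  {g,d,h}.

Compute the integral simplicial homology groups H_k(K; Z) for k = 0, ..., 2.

H_0 ≅ Z,  H_1 ≅ Z ⊕ Z_2,  H_2 = 0.

K has 9 vertices, 27 edges, 18 triangles.
rank ∂_0 = 0, rank ∂_1 = 8 ⇒ b_0 = 9 − 0 − 8 = 1; all invariant factors of ∂_1 are 1 so no torsion. So H_0 ≅ Z.
rank ∂_1 = 8, rank ∂_2 = 18 ⇒ b_1 = 27 − 8 − 18 = 1; ∂_2 has invariant factor(s) [2] giving torsion. So H_1 ≅ Z ⊕ Z_2.
rank ∂_2 = 18, rank ∂_3 = 0 ⇒ b_2 = 18 − 18 − 0 = 0. So H_2 ≅ 0.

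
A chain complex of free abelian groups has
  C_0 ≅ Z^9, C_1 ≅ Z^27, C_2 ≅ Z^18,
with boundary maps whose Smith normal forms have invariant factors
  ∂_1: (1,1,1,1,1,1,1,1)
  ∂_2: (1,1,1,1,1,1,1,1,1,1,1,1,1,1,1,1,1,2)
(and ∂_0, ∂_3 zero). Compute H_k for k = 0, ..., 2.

H_0 ≅ Z,  H_1 ≅ Z ⊕ Z/2Z,  H_2 = 0.

H_0: b_0 = 9 − 0 − 8 = 1; torsion from ∂_1 factors > 1: none. So H_0 ≅ Z.
H_1: b_1 = 27 − 8 − 18 = 1; torsion from ∂_2 factors > 1: [2]. So H_1 ≅ Z ⊕ Z/2Z.
H_2: b_2 = 18 − 18 − 0 = 0; torsion from ∂_3 factors > 1: none. So H_2 ≅ 0.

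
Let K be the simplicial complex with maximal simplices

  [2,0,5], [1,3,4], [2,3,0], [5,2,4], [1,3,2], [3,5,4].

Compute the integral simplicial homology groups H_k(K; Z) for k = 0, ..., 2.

H_0 ≅ Z,  H_1 ≅ Z,  H_2 = 0.

Order the vertices as 0 < 1 < 2 < 3 < 4 < 5. Listing each simplex with vertices in this order, K has dimension 2 with simplices:

  0-simplices (6): [0], [1], [2], [3], [4], [5]
  1-simplices (12): [0,2], [0,3], [0,5], [1,2], [1,3], [1,4], [2,3], [2,4], [2,5], [3,4], [3,5], [4,5]
  2-simplices (6): [0,2,3], [0,2,5], [1,2,3], [1,3,4], [2,4,5], [3,4,5]

so the chain groups are C_0 ≅ Z^6, C_1 ≅ Z^12, C_2 ≅ Z^6.

The boundary map ∂_1: C_1 → C_0 sends each edge [p,q] (with p < q) to q − p.
As a 6×12 matrix over Z this has rank 5, with invariant factors (1,1,1,1,1).

The boundary map ∂_2: C_2 → C_1 acts by ∂[p,q,r] = [q,r] − [p,r] + [p,q]. For instance
  ∂[1,3,4] = [3,4] − [1,4] + [1,3],
  ∂[2,4,5] = [4,5] − [2,5] + [2,4].
The 12×6 boundary matrix has rank 6 and Smith normal form diag(1,1,1,1,1,1).

Computing H_k = (kernel of ∂_k) / (image of ∂_{k+1}):

  H_0: rank C_0 − rank ∂_1 = 6 − 5 = 1, and the invariant factors of ∂_1 are all 1, so H_0 = Z.
  H_1: rank ker ∂_1 − rank ∂_2 = (12 − 5) − 6 = 1, and the invariant factors of ∂_2 are all 1, so H_1 = Z.
  H_2: rank ker ∂_2 − rank ∂_3 = (6 − 6) − 0 = 0, and there is no ∂_3, so H_2 = 0.

As a check, the Euler characteristic is 6 − 12 + 6 = 0, which agrees with 1 − 1 + 0 = 0.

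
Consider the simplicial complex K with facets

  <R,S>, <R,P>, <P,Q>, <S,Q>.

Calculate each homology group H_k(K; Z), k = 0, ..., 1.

Take the total order P < Q < R < S on the vertex set. Then K (dimension 1) consists of the simplices:

  0-simplices (4): P, Q, R, S
  1-simplices (4): PQ, PR, QS, RS

giving chain groups C_0 ≅ Z^4, C_1 ≅ Z^4.

Boundary ∂_1: C_1 → C_0 is given by ∂[p,q] = [q] − [p]. For instance
  ∂QS = S − Q.
The resulting 4×4 matrix has rank 3, and its Smith normal form has invariant factors (1,1,1).

Now H_k = ker ∂_k / im ∂_{k+1}, so:

  H_0: rank C_0 − rank ∂_1 = 4 − 3 = 1, and the invariant factors of ∂_1 are all 1, so H_0 = Z.
  H_1: rank ker ∂_1 − rank ∂_2 = (4 − 3) − 0 = 1, and there is no ∂_2, so H_1 = Z.

(K is a triangulation of the circle S^1.)

H_0 = Z,  H_1 = Z.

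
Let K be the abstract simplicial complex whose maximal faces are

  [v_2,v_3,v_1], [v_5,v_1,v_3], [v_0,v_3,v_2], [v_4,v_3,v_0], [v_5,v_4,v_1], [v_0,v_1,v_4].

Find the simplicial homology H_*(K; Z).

Take the total order v_0 < v_1 < v_2 < v_3 < v_4 < v_5 on the vertex set. Then K (dimension 2) consists of the simplices:

  0-simplices (6): [v_0], [v_1], [v_2], [v_3], [v_4], [v_5]
  1-simplices (12): [v_0,v_1], [v_0,v_2], [v_0,v_3], [v_0,v_4], [v_1,v_2], [v_1,v_3], [v_1,v_4], [v_1,v_5], [v_2,v_3], [v_3,v_4], [v_3,v_5], [v_4,v_5]
  2-simplices (6): [v_0,v_1,v_4], [v_0,v_2,v_3], [v_0,v_3,v_4], [v_1,v_2,v_3], [v_1,v_3,v_5], [v_1,v_4,v_5]

so the chain groups are C_0 ≅ Z^6, C_1 ≅ Z^12, C_2 ≅ Z^6.

Boundary ∂_1: C_1 → C_0 sends each edge [p,q] (with p < q) to q − p. For instance
  ∂[v_0,v_3] = [v_3] − [v_0].
The 6×12 boundary matrix has rank 5 and Smith normal form diag(1,1,1,1,1).

Boundary ∂_2: C_2 → C_1 acts by ∂[p,q,r] = [q,r] − [p,r] + [p,q]. For instance
  ∂[v_1,v_2,v_3] = [v_2,v_3] − [v_1,v_3] + [v_1,v_2],
  ∂[v_0,v_2,v_3] = [v_2,v_3] − [v_0,v_3] + [v_0,v_2].
This gives a 12×6 integer matrix of rank 6; reducing to Smith normal form yields diagonal entries (1,1,1,1,1,1).

Computing H_k = (kernel of ∂_k) / (image of ∂_{k+1}):

  H_0: rank C_0 − rank ∂_1 = 6 − 5 = 1, and the invariant factors of ∂_1 are all 1, so H_0 ≅ Z.
  H_1: rank ker ∂_1 − rank ∂_2 = (12 − 5) − 6 = 1, and the invariant factors of ∂_2 are all 1, so H_1 ≅ Z.
  H_2: rank ker ∂_2 − rank ∂_3 = (6 − 6) − 0 = 0, and there is no ∂_3, so H_2 ≅ 0.

H_0 = Z,  H_1 = Z,  H_2 = 0.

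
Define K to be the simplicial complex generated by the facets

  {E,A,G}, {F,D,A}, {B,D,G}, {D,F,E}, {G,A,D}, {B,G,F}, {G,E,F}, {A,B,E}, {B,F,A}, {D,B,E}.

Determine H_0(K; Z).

H_0 ≅ Z.

We work with the vertex ordering A < B < D < E < F < G. The simplices of K, each written with vertices in increasing order, are:

  0-simplices (6): A, B, D, E, F, G
  1-simplices (15): AB, AD, AE, AF, AG, BD, BE, BF, BG, DE, DF, DG, EF, EG, FG
  2-simplices (10): ABE, ABF, ADF, ADG, AEG, BDE, BDG, BFG, DEF, EFG

so the chain groups are C_0 ≅ Z^6, C_1 ≅ Z^15, C_2 ≅ Z^10.

Boundary ∂_1: C_1 → C_0 maps an edge to its endpoints' difference, ∂[p,q] = q − p.
This gives a 6×15 integer matrix of rank 5; reducing to Smith normal form yields diagonal entries (1,1,1,1,1).

∂_2: C_2 → C_1 sends each 2-simplex [p,q,r] to [q,r] − [p,r] + [p,q]. For instance
  ∂ADF = DF − AF + AD,
  ∂DEF = EF − DF + DE.
The 15×10 boundary matrix has rank 10 and Smith normal form diag(1,1,1,1,1,1,1,1,1,2).

From H_k ≅ ker(∂_k) / im(∂_{k+1}) we obtain:

  H_0: rank C_0 − rank ∂_1 = 6 − 5 = 1, and the invariant factors of ∂_1 are all 1, so H_0 = Z.

(K is a triangulation of the real projective plane RP^2.)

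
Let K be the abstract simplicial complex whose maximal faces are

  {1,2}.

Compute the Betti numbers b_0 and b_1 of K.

We work with the vertex ordering 1 < 2. The simplices of K, each written with vertices in increasing order, are:

  0-simplices (2): [1], [2]
  1-simplices (1): [1,2]

Hence C_0 ≅ Z^2, C_1 ≅ Z^1.

∂_1: C_1 → C_0 maps an edge to its endpoints' difference, ∂[p,q] = q − p. For instance
  ∂[1,2] = [2] − [1].
This gives a 2×1 integer matrix of rank 1; reducing to Smith normal form yields diagonal entries (1).

Now H_k = ker ∂_k / im ∂_{k+1}, so:

  H_0: rank C_0 − rank ∂_1 = 2 − 1 = 1, and the invariant factors of ∂_1 are all 1, so H_0 ≅ Z.
  H_1: rank ker ∂_1 − rank ∂_2 = (1 − 1) − 0 = 0, and there is no ∂_2, so H_1 ≅ 0.

As a check, the Euler characteristic is 2 − 1 = 1, which agrees with 1 − 0 = 1.

Hence the Betti numbers are b_0 = 1, b_1 = 0.

b_0 = 1, b_1 = 0.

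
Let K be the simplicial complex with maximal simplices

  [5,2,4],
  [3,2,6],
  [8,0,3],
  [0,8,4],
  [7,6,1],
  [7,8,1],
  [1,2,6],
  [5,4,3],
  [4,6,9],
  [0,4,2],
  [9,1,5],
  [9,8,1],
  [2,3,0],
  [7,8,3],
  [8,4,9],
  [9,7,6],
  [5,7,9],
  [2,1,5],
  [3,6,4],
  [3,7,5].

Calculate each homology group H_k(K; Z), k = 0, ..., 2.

We work with the vertex ordering 0 < 1 < 2 < 3 < 4 < 5 < 6 < 7 < 8 < 9. The simplices of K, each written with vertices in increasing order, are:

  0-simplices (10): [0], [1], [2], [3], [4], [5], [6], [7], [8], [9]
  1-simplices (30): (30 of them)
  2-simplices (20): (20 of them)

Hence C_0 ≅ Z^10, C_1 ≅ Z^30, C_2 ≅ Z^20.

The boundary map ∂_1: C_1 → C_0 sends each edge [p,q] (with p < q) to q − p. For instance
  ∂[1,8] = [8] − [1].
As a 10×30 matrix over Z this has rank 9, with invariant factors (1,1,1,1,1,1,1,1,1).

Boundary ∂_2: C_2 → C_1 sends each 2-simplex [p,q,r] to [q,r] − [p,r] + [p,q]. For instance
  ∂[1,6,7] = [6,7] − [1,7] + [1,6],
  ∂[0,3,8] = [3,8] − [0,8] + [0,3].
The resulting 30×20 matrix has rank 20, and its Smith normal form has invariant factors (1,1,1,1,1,1,1,1,1,1,1,1,1,1,1,1,1,1,1,2).

Now H_k = ker ∂_k / im ∂_{k+1}, so:

  H_0: rank C_0 − rank ∂_1 = 10 − 9 = 1, and the invariant factors of ∂_1 are all 1, so H_0 ≅ Z.
  H_1: rank ker ∂_1 − rank ∂_2 = (30 − 9) − 20 = 1, and ∂_2 has invariant factor 2 > 1, so H_1 ≅ Z × Z/2.
  H_2: rank ker ∂_2 − rank ∂_3 = (20 − 20) − 0 = 0, and there is no ∂_3, so H_2 ≅ 0.

H_0 = Z,  H_1 = Z × Z/2,  H_2 = 0.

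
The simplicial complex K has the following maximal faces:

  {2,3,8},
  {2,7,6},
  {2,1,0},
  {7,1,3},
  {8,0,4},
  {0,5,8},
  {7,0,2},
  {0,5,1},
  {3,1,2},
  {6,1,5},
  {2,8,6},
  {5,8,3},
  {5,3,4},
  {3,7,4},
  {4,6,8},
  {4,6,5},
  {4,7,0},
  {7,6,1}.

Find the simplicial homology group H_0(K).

We work with the vertex ordering 0 < 1 < 2 < 3 < 4 < 5 < 6 < 7 < 8. The simplices of K, each written with vertices in increasing order, are:

  0-simplices (9): [0], [1], [2], [3], [4], [5], [6], [7], [8]
  1-simplices (27): (27 of them)
  2-simplices (18): [0,1,2], [0,1,5], [0,2,7], [0,4,7], [0,4,8], [0,5,8], [1,2,3], [1,3,7], [1,5,6], [1,6,7], [2,3,8], [2,6,7], [2,6,8], [3,4,5], [3,4,7], [3,5,8], [4,5,6], [4,6,8]

giving chain groups C_0 ≅ Z^9, C_1 ≅ Z^27, C_2 ≅ Z^18.

Boundary ∂_1: C_1 → C_0 is given by ∂[p,q] = [q] − [p].
The resulting 9×27 matrix has rank 8, and its Smith normal form has invariant factors (1,1,1,1,1,1,1,1).

Boundary ∂_2: C_2 → C_1 maps a triangle to the signed sum of its edges. For instance
  ∂[3,4,7] = [4,7] − [3,7] + [3,4],
  ∂[1,6,7] = [6,7] − [1,7] + [1,6].
This gives a 27×18 integer matrix of rank 18; reducing to Smith normal form yields diagonal entries (1,1,1,1,1,1,1,1,1,1,1,1,1,1,1,1,1,2).

From H_k ≅ ker(∂_k) / im(∂_{k+1}) we obtain:

  H_0: rank C_0 − rank ∂_1 = 9 − 8 = 1, and the invariant factors of ∂_1 are all 1, so H_0 ≅ Z.

(K is a triangulation of the Klein bottle.)

H_0 = Z.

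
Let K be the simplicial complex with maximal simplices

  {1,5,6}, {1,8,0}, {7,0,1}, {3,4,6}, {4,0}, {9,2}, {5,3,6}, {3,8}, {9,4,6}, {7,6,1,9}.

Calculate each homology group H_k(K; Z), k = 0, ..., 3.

H_0 = Z,  H_1 = Z^2,  H_2 = 0,  H_3 = 0.

Fix the vertex order 0 < 1 < 2 < 3 < 4 < 5 < 6 < 7 < 8 < 9 and write every simplex with vertices in increasing order. Then dim K = 3 and the simplices of K are:

  0-simplices (10): [0], [1], [2], [3], [4], [5], [6], [7], [8], [9]
  1-simplices (20): [0,1], [0,4], [0,7], [0,8], [1,5], [1,6], [1,7], [1,8], [1,9], [2,9], [3,4], [3,5], [3,6], [3,8], [4,6], [4,9], [5,6], [6,7], [6,9], [7,9]
  2-simplices (10): [0,1,7], [0,1,8], [1,5,6], [1,6,7], [1,6,9], [1,7,9], [3,4,6], [3,5,6], [4,6,9], [6,7,9]
  3-simplices (1): [1,6,7,9]

giving chain groups C_0 ≅ Z^10, C_1 ≅ Z^20, C_2 ≅ Z^10, C_3 ≅ Z^1.

Boundary ∂_1: C_1 → C_0 sends each edge [p,q] (with p < q) to q − p. For instance
  ∂[1,5] = [5] − [1].
The 10×20 boundary matrix has rank 9 and Smith normal form diag(1,1,1,1,1,1,1,1,1).

The boundary map ∂_2: C_2 → C_1 acts by ∂[p,q,r] = [q,r] − [p,r] + [p,q]. For instance
  ∂[4,6,9] = [6,9] − [4,9] + [4,6],
  ∂[0,1,7] = [1,7] − [0,7] + [0,1].
As a 20×10 matrix over Z this has rank 9, with invariant factors (1,1,1,1,1,1,1,1,1).

Boundary ∂_3: C_3 → C_2 sends each 3-simplex σ to the alternating sum Σ_i (−1)^i (σ with its i-th vertex removed). For instance
  ∂[1,6,7,9] = [6,7,9] − [1,7,9] + [1,6,9] − [1,6,7].
The resulting 10×1 matrix has rank 1, and its Smith normal form has invariant factors (1).

Computing H_k = (kernel of ∂_k) / (image of ∂_{k+1}):

  H_0: rank C_0 − rank ∂_1 = 10 − 9 = 1, and the invariant factors of ∂_1 are all 1, so H_0 ≅ Z.
  H_1: rank ker ∂_1 − rank ∂_2 = (20 − 9) − 9 = 2, and the invariant factors of ∂_2 are all 1, so H_1 ≅ Z^2.
  H_2: rank ker ∂_2 − rank ∂_3 = (10 − 9) − 1 = 0, and the invariant factors of ∂_3 are all 1, so H_2 ≅ 0.
  H_3: rank ker ∂_3 − rank ∂_4 = (1 − 1) − 0 = 0, and there is no ∂_4, so H_3 ≅ 0.

As a check, the Euler characteristic is 10 − 20 + 10 − 1 = -1, which agrees with 1 − 2 + 0 − 0 = -1.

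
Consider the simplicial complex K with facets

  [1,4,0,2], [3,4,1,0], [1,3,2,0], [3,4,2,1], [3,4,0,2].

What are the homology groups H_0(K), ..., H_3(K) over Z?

Fix the vertex order 0 < 1 < 2 < 3 < 4 and write every simplex with vertices in increasing order. Then dim K = 3 and the simplices of K are:

  0-simplices (5): [0], [1], [2], [3], [4]
  1-simplices (10): [0,1], [0,2], [0,3], [0,4], [1,2], [1,3], [1,4], [2,3], [2,4], [3,4]
  2-simplices (10): [0,1,2], [0,1,3], [0,1,4], [0,2,3], [0,2,4], [0,3,4], [1,2,3], [1,2,4], [1,3,4], [2,3,4]
  3-simplices (5): [0,1,2,3], [0,1,2,4], [0,1,3,4], [0,2,3,4], [1,2,3,4]

Hence C_0 ≅ Z^5, C_1 ≅ Z^10, C_2 ≅ Z^10, C_3 ≅ Z^5.

The boundary map ∂_1: C_1 → C_0 maps an edge to its endpoints' difference, ∂[p,q] = q − p. For instance
  ∂[0,3] = [3] − [0].
This gives a 5×10 integer matrix of rank 4; reducing to Smith normal form yields diagonal entries (1,1,1,1).

∂_2: C_2 → C_1 sends each 2-simplex [p,q,r] to [q,r] − [p,r] + [p,q]. For instance
  ∂[0,2,3] = [2,3] − [0,3] + [0,2],
  ∂[1,2,4] = [2,4] − [1,4] + [1,2].
This gives a 10×10 integer matrix of rank 6; reducing to Smith normal form yields diagonal entries (1,1,1,1,1,1).

The boundary map ∂_3: C_3 → C_2 sends each 3-simplex σ to the alternating sum Σ_i (−1)^i (σ with its i-th vertex removed). For instance
  ∂[0,1,3,4] = [1,3,4] − [0,3,4] + [0,1,4] − [0,1,3],
  ∂[1,2,3,4] = [2,3,4] − [1,3,4] + [1,2,4] − [1,2,3].
This gives a 10×5 integer matrix of rank 4; reducing to Smith normal form yields diagonal entries (1,1,1,1).

From H_k ≅ ker(∂_k) / im(∂_{k+1}) we obtain:

  H_0: rank C_0 − rank ∂_1 = 5 − 4 = 1, and the invariant factors of ∂_1 are all 1, so H_0 = Z.
  H_1: rank ker ∂_1 − rank ∂_2 = (10 − 4) − 6 = 0, and the invariant factors of ∂_2 are all 1, so H_1 = 0.
  H_2: rank ker ∂_2 − rank ∂_3 = (10 − 6) − 4 = 0, and the invariant factors of ∂_3 are all 1, so H_2 = 0.
  H_3: rank ker ∂_3 − rank ∂_4 = (5 − 4) − 0 = 1, and there is no ∂_4, so H_3 = Z.

As a check, the Euler characteristic is 5 − 10 + 10 − 5 = 0, which agrees with 1 − 0 + 0 − 1 = 0.

H_0 ≅ Z,  H_1 = 0,  H_2 = 0,  H_3 ≅ Z.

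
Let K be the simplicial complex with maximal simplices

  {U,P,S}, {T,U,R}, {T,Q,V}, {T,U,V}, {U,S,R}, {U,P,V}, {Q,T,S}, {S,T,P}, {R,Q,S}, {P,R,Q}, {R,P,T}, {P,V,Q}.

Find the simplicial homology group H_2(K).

H_2 ≅ 0.

Order the vertices as P < Q < R < S < T < U < V. Listing each simplex with vertices in this order, K has dimension 2 with simplices:

  0-simplices (7): P, Q, R, S, T, U, V
  1-simplices (18): PQ, PR, PS, PT, PU, PV, QR, QS, QT, QV, RS, RT, RU, ST, SU, TU, TV, UV
  2-simplices (12): PQR, PQV, PRT, PST, PSU, PUV, QRS, QST, QTV, RSU, RTU, TUV

so the chain groups are C_0 ≅ Z^7, C_1 ≅ Z^18, C_2 ≅ Z^12.

Boundary ∂_1: C_1 → C_0 is given by ∂[p,q] = [q] − [p]. For instance
  ∂TU = U − T.
As a 7×18 matrix over Z this has rank 6, with invariant factors (1,1,1,1,1,1).

Boundary ∂_2: C_2 → C_1 maps a triangle to the signed sum of its edges. For instance
  ∂TUV = UV − TV + TU,
  ∂RTU = TU − RU + RT.
This gives a 18×12 integer matrix of rank 12; reducing to Smith normal form yields diagonal entries (1,1,1,1,1,1,1,1,1,1,1,2).

Now H_k = ker ∂_k / im ∂_{k+1}, so:

  H_2: rank ker ∂_2 − rank ∂_3 = (12 − 12) − 0 = 0, and there is no ∂_3, so H_2 ≅ 0.

(K is a triangulation of the real projective plane RP^2.)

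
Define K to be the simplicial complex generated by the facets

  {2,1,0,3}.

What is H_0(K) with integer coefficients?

Fix the vertex order 0 < 1 < 2 < 3 and write every simplex with vertices in increasing order. Then dim K = 3 and the simplices of K are:

  0-simplices (4): [0], [1], [2], [3]
  1-simplices (6): [0,1], [0,2], [0,3], [1,2], [1,3], [2,3]
  2-simplices (4): [0,1,2], [0,1,3], [0,2,3], [1,2,3]
  3-simplices (1): [0,1,2,3]

Hence C_0 ≅ Z^4, C_1 ≅ Z^6, C_2 ≅ Z^4, C_3 ≅ Z^1.

∂_1: C_1 → C_0 is given by ∂[p,q] = [q] − [p]. For instance
  ∂[0,1] = [1] − [0].
This gives a 4×6 integer matrix of rank 3; reducing to Smith normal form yields diagonal entries (1,1,1).

The boundary map ∂_2: C_2 → C_1 sends each 2-simplex [p,q,r] to [q,r] − [p,r] + [p,q]. For instance
  ∂[0,2,3] = [2,3] − [0,3] + [0,2],
  ∂[0,1,2] = [1,2] − [0,2] + [0,1].
This gives a 6×4 integer matrix of rank 3; reducing to Smith normal form yields diagonal entries (1,1,1).

The boundary map ∂_3: C_3 → C_2 sends each 3-simplex σ to the alternating sum Σ_i (−1)^i (σ with its i-th vertex removed). For instance
  ∂[0,1,2,3] = [1,2,3] − [0,2,3] + [0,1,3] − [0,1,2].
The 4×1 boundary matrix has rank 1 and Smith normal form diag(1).

Now H_k = ker ∂_k / im ∂_{k+1}, so:

  H_0: rank C_0 − rank ∂_1 = 4 − 3 = 1, and the invariant factors of ∂_1 are all 1, so H_0 = Z.

H_0 ≅ Z.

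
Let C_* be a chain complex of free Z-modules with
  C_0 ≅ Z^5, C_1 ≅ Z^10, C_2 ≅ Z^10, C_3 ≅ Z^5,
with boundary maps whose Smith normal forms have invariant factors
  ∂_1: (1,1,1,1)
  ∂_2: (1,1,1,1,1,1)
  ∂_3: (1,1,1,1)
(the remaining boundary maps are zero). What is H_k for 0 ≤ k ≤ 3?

H_0: b_0 = 5 − 0 − 4 = 1; torsion from ∂_1 factors > 1: none. So H_0 = Z.
H_1: b_1 = 10 − 4 − 6 = 0; torsion from ∂_2 factors > 1: none. So H_1 = 0.
H_2: b_2 = 10 − 6 − 4 = 0; torsion from ∂_3 factors > 1: none. So H_2 = 0.
H_3: b_3 = 5 − 4 − 0 = 1; torsion from ∂_4 factors > 1: none. So H_3 = Z.

H_0 = Z,  H_1 = 0,  H_2 = 0,  H_3 = Z.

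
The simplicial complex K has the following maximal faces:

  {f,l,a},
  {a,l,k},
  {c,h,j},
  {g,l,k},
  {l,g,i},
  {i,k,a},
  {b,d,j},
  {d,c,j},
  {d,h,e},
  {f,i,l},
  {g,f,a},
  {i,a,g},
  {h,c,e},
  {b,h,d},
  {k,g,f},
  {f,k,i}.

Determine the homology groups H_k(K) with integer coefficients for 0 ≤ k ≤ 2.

H_0 ≅ Z^2,  H_1 ≅ Z ⊕ Z/2,  H_2 = 0.

Take the total order a < b < c < d < e < f < g < h < i < j < k < l on the vertex set. Then K (dimension 2) consists of the simplices:

  0-simplices (12): a, b, c, d, e, f, g, h, i, j, k, l
  1-simplices (27): af, ag, ai, ak, al, bd, bh, bj, cd, ce, ch, cj, de, dh, dj, eh, fg, fi, fk, fl, gi, gk, gl, hj, ik, il, kl
  2-simplices (16): afg, afl, agi, aik, akl, bdh, bdj, cdj, ceh, chj, deh, fgk, fik, fil, gil, gkl

Hence C_0 ≅ Z^12, C_1 ≅ Z^27, C_2 ≅ Z^16.

Boundary ∂_1: C_1 → C_0 sends each edge [p,q] (with p < q) to q − p. For instance
  ∂de = e − d.
As a 12×27 matrix over Z this has rank 10, with invariant factors (1,1,1,1,1,1,1,1,1,1).

The boundary map ∂_2: C_2 → C_1 sends each 2-simplex [p,q,r] to [q,r] − [p,r] + [p,q]. For instance
  ∂gkl = kl − gl + gk,
  ∂aik = ik − ak + ai.
This gives a 27×16 integer matrix of rank 16; reducing to Smith normal form yields diagonal entries (1,1,1,1,1,1,1,1,1,1,1,1,1,1,1,2).

Reading off H_k = ker ∂_k / im ∂_{k+1}:

  H_0: rank C_0 − rank ∂_1 = 12 − 10 = 2, and the invariant factors of ∂_1 are all 1, so H_0 = Z^2.
  H_1: rank ker ∂_1 − rank ∂_2 = (27 − 10) − 16 = 1, and ∂_2 has invariant factor 2 > 1, so H_1 = Z ⊕ Z/2.
  H_2: rank ker ∂_2 − rank ∂_3 = (16 − 16) − 0 = 0, and there is no ∂_3, so H_2 = 0.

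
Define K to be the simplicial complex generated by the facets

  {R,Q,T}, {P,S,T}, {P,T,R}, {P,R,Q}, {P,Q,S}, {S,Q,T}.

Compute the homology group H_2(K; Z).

H_2 = Z.

We work with the vertex ordering P < Q < R < S < T. The simplices of K, each written with vertices in increasing order, are:

  0-simplices (5): P, Q, R, S, T
  1-simplices (9): PQ, PR, PS, PT, QR, QS, QT, RT, ST
  2-simplices (6): PQR, PQS, PRT, PST, QRT, QST

so the chain groups are C_0 ≅ Z^5, C_1 ≅ Z^9, C_2 ≅ Z^6.

Boundary ∂_1: C_1 → C_0 is given by ∂[p,q] = [q] − [p]. For instance
  ∂PR = R − P.
This gives a 5×9 integer matrix of rank 4; reducing to Smith normal form yields diagonal entries (1,1,1,1).

The boundary map ∂_2: C_2 → C_1 acts by ∂[p,q,r] = [q,r] − [p,r] + [p,q]. For instance
  ∂PST = ST − PT + PS,
  ∂PRT = RT − PT + PR.
As a 9×6 matrix over Z this has rank 5, with invariant factors (1,1,1,1,1).

Reading off H_k = ker ∂_k / im ∂_{k+1}:

  H_2: rank ker ∂_2 − rank ∂_3 = (6 − 5) − 0 = 1, and there is no ∂_3, so H_2 = Z.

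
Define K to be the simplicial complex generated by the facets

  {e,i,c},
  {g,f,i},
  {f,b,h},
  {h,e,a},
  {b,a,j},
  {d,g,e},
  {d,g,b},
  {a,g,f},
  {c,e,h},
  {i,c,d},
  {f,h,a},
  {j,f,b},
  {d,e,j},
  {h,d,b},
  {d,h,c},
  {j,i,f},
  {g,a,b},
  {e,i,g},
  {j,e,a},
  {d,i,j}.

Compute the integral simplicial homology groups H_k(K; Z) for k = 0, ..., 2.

Take the total order a < b < c < d < e < f < g < h < i < j on the vertex set. Then K (dimension 2) consists of the simplices:

  0-simplices (10): a, b, c, d, e, f, g, h, i, j
  1-simplices (30): ab, ae, af, ag, ah, aj, bd, bf, bg, bh, bj, cd, ce, ch, ci, de, dg, dh, di, dj, eg, eh, ei, ej, fg, fh, fi, fj, gi, ij
  2-simplices (20): abg, abj, aeh, aej, afg, afh, bdg, bdh, bfh, bfj, cdh, cdi, ceh, cei, deg, dej, dij, egi, fgi, fij

Hence C_0 ≅ Z^10, C_1 ≅ Z^30, C_2 ≅ Z^20.

The boundary map ∂_1: C_1 → C_0 maps an edge to its endpoints' difference, ∂[p,q] = q − p.
The resulting 10×30 matrix has rank 9, and its Smith normal form has invariant factors (1,1,1,1,1,1,1,1,1).

∂_2: C_2 → C_1 acts by ∂[p,q,r] = [q,r] − [p,r] + [p,q]. For instance
  ∂cdi = di − ci + cd,
  ∂afg = fg − ag + af.
As a 30×20 matrix over Z this has rank 20, with invariant factors (1,1,1,1,1,1,1,1,1,1,1,1,1,1,1,1,1,1,1,2).

Computing H_k = (kernel of ∂_k) / (image of ∂_{k+1}):

  H_0: rank C_0 − rank ∂_1 = 10 − 9 = 1, and the invariant factors of ∂_1 are all 1, so H_0 ≅ Z.
  H_1: rank ker ∂_1 − rank ∂_2 = (30 − 9) − 20 = 1, and ∂_2 has invariant factor 2 > 1, so H_1 ≅ Z × Z/2.
  H_2: rank ker ∂_2 − rank ∂_3 = (20 − 20) − 0 = 0, and there is no ∂_3, so H_2 ≅ 0.

As a check, the Euler characteristic is 10 − 30 + 20 = 0, which agrees with 1 − 1 + 0 = 0.

H_0 ≅ Z,  H_1 ≅ Z × Z/2,  H_2 = 0.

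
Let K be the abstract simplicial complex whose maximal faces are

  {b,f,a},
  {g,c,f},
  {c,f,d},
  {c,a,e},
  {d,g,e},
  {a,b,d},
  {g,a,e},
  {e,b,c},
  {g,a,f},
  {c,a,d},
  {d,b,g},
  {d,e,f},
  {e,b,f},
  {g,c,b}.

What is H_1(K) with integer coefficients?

H_1 ≅ Z^2.

Fix the vertex order a < b < c < d < e < f < g and write every simplex with vertices in increasing order. Then dim K = 2 and the simplices of K are:

  0-simplices (7): a, b, c, d, e, f, g
  1-simplices (21): ab, ac, ad, ae, af, ag, bc, bd, be, bf, bg, cd, ce, cf, cg, de, df, dg, ef, eg, fg
  2-simplices (14): abd, abf, acd, ace, aeg, afg, bce, bcg, bdg, bef, cdf, cfg, def, deg

Hence C_0 ≅ Z^7, C_1 ≅ Z^21, C_2 ≅ Z^14.

Boundary ∂_1: C_1 → C_0 maps an edge to its endpoints' difference, ∂[p,q] = q − p. For instance
  ∂bd = d − b.
As a 7×21 matrix over Z this has rank 6, with invariant factors (1,1,1,1,1,1).

Boundary ∂_2: C_2 → C_1 sends each 2-simplex [p,q,r] to [q,r] − [p,r] + [p,q]. For instance
  ∂cdf = df − cf + cd,
  ∂deg = eg − dg + de.
The resulting 21×14 matrix has rank 13, and its Smith normal form has invariant factors (1,1,1,1,1,1,1,1,1,1,1,1,1).

Computing H_k = (kernel of ∂_k) / (image of ∂_{k+1}):

  H_1: rank ker ∂_1 − rank ∂_2 = (21 − 6) − 13 = 2, and the invariant factors of ∂_2 are all 1, so H_1 = Z^2.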